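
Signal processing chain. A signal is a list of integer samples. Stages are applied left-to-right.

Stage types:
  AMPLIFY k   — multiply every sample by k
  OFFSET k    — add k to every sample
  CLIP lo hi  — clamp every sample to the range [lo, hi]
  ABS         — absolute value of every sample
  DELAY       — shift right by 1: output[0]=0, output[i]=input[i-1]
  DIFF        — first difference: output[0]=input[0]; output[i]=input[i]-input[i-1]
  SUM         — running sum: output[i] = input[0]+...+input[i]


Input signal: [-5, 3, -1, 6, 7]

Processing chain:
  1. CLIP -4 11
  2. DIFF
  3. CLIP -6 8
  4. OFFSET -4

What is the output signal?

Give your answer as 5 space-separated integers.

Input: [-5, 3, -1, 6, 7]
Stage 1 (CLIP -4 11): clip(-5,-4,11)=-4, clip(3,-4,11)=3, clip(-1,-4,11)=-1, clip(6,-4,11)=6, clip(7,-4,11)=7 -> [-4, 3, -1, 6, 7]
Stage 2 (DIFF): s[0]=-4, 3--4=7, -1-3=-4, 6--1=7, 7-6=1 -> [-4, 7, -4, 7, 1]
Stage 3 (CLIP -6 8): clip(-4,-6,8)=-4, clip(7,-6,8)=7, clip(-4,-6,8)=-4, clip(7,-6,8)=7, clip(1,-6,8)=1 -> [-4, 7, -4, 7, 1]
Stage 4 (OFFSET -4): -4+-4=-8, 7+-4=3, -4+-4=-8, 7+-4=3, 1+-4=-3 -> [-8, 3, -8, 3, -3]

Answer: -8 3 -8 3 -3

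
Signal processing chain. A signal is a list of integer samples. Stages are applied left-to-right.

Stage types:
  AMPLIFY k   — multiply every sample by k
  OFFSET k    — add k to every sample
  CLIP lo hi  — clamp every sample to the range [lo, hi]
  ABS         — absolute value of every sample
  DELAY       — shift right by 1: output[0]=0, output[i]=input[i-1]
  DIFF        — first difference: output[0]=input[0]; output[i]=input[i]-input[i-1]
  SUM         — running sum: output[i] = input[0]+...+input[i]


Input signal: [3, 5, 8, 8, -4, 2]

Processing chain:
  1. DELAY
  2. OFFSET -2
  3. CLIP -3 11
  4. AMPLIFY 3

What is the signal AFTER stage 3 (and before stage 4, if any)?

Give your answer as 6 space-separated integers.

Input: [3, 5, 8, 8, -4, 2]
Stage 1 (DELAY): [0, 3, 5, 8, 8, -4] = [0, 3, 5, 8, 8, -4] -> [0, 3, 5, 8, 8, -4]
Stage 2 (OFFSET -2): 0+-2=-2, 3+-2=1, 5+-2=3, 8+-2=6, 8+-2=6, -4+-2=-6 -> [-2, 1, 3, 6, 6, -6]
Stage 3 (CLIP -3 11): clip(-2,-3,11)=-2, clip(1,-3,11)=1, clip(3,-3,11)=3, clip(6,-3,11)=6, clip(6,-3,11)=6, clip(-6,-3,11)=-3 -> [-2, 1, 3, 6, 6, -3]

Answer: -2 1 3 6 6 -3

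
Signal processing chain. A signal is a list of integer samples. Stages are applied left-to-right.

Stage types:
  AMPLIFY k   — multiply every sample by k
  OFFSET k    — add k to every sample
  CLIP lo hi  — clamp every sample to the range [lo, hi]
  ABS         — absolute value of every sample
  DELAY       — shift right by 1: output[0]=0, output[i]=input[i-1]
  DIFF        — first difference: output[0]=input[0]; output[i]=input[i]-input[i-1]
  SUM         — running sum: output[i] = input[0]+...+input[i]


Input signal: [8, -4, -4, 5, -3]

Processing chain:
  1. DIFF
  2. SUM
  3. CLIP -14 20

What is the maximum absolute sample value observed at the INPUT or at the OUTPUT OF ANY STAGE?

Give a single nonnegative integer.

Input: [8, -4, -4, 5, -3] (max |s|=8)
Stage 1 (DIFF): s[0]=8, -4-8=-12, -4--4=0, 5--4=9, -3-5=-8 -> [8, -12, 0, 9, -8] (max |s|=12)
Stage 2 (SUM): sum[0..0]=8, sum[0..1]=-4, sum[0..2]=-4, sum[0..3]=5, sum[0..4]=-3 -> [8, -4, -4, 5, -3] (max |s|=8)
Stage 3 (CLIP -14 20): clip(8,-14,20)=8, clip(-4,-14,20)=-4, clip(-4,-14,20)=-4, clip(5,-14,20)=5, clip(-3,-14,20)=-3 -> [8, -4, -4, 5, -3] (max |s|=8)
Overall max amplitude: 12

Answer: 12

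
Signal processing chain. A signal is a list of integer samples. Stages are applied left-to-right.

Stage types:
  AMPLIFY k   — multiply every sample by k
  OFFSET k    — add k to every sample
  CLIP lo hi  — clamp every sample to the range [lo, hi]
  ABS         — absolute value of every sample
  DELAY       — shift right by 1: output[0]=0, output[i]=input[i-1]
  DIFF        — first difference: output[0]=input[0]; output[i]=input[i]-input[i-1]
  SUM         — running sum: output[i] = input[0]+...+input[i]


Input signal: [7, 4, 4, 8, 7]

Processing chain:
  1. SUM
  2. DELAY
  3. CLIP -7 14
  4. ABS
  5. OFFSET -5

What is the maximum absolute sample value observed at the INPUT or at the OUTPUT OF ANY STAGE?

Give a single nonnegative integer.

Answer: 30

Derivation:
Input: [7, 4, 4, 8, 7] (max |s|=8)
Stage 1 (SUM): sum[0..0]=7, sum[0..1]=11, sum[0..2]=15, sum[0..3]=23, sum[0..4]=30 -> [7, 11, 15, 23, 30] (max |s|=30)
Stage 2 (DELAY): [0, 7, 11, 15, 23] = [0, 7, 11, 15, 23] -> [0, 7, 11, 15, 23] (max |s|=23)
Stage 3 (CLIP -7 14): clip(0,-7,14)=0, clip(7,-7,14)=7, clip(11,-7,14)=11, clip(15,-7,14)=14, clip(23,-7,14)=14 -> [0, 7, 11, 14, 14] (max |s|=14)
Stage 4 (ABS): |0|=0, |7|=7, |11|=11, |14|=14, |14|=14 -> [0, 7, 11, 14, 14] (max |s|=14)
Stage 5 (OFFSET -5): 0+-5=-5, 7+-5=2, 11+-5=6, 14+-5=9, 14+-5=9 -> [-5, 2, 6, 9, 9] (max |s|=9)
Overall max amplitude: 30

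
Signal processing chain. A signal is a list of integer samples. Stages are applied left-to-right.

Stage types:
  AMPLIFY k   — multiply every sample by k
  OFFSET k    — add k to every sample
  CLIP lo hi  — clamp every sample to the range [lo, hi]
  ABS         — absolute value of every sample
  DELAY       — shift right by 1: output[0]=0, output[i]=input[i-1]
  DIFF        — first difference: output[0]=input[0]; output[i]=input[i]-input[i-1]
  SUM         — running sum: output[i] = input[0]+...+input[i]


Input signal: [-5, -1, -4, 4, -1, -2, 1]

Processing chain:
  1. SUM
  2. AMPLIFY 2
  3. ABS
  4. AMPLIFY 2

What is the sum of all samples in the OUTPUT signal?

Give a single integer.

Input: [-5, -1, -4, 4, -1, -2, 1]
Stage 1 (SUM): sum[0..0]=-5, sum[0..1]=-6, sum[0..2]=-10, sum[0..3]=-6, sum[0..4]=-7, sum[0..5]=-9, sum[0..6]=-8 -> [-5, -6, -10, -6, -7, -9, -8]
Stage 2 (AMPLIFY 2): -5*2=-10, -6*2=-12, -10*2=-20, -6*2=-12, -7*2=-14, -9*2=-18, -8*2=-16 -> [-10, -12, -20, -12, -14, -18, -16]
Stage 3 (ABS): |-10|=10, |-12|=12, |-20|=20, |-12|=12, |-14|=14, |-18|=18, |-16|=16 -> [10, 12, 20, 12, 14, 18, 16]
Stage 4 (AMPLIFY 2): 10*2=20, 12*2=24, 20*2=40, 12*2=24, 14*2=28, 18*2=36, 16*2=32 -> [20, 24, 40, 24, 28, 36, 32]
Output sum: 204

Answer: 204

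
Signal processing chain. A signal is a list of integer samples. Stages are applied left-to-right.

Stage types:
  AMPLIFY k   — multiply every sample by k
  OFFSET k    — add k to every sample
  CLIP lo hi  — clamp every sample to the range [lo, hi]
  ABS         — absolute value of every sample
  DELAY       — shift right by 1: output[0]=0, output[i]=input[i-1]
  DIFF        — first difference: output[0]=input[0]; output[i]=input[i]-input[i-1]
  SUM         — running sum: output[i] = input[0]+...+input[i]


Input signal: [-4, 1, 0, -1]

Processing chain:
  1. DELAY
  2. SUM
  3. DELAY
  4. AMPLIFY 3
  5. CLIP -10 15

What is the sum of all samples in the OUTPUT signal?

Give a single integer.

Answer: -19

Derivation:
Input: [-4, 1, 0, -1]
Stage 1 (DELAY): [0, -4, 1, 0] = [0, -4, 1, 0] -> [0, -4, 1, 0]
Stage 2 (SUM): sum[0..0]=0, sum[0..1]=-4, sum[0..2]=-3, sum[0..3]=-3 -> [0, -4, -3, -3]
Stage 3 (DELAY): [0, 0, -4, -3] = [0, 0, -4, -3] -> [0, 0, -4, -3]
Stage 4 (AMPLIFY 3): 0*3=0, 0*3=0, -4*3=-12, -3*3=-9 -> [0, 0, -12, -9]
Stage 5 (CLIP -10 15): clip(0,-10,15)=0, clip(0,-10,15)=0, clip(-12,-10,15)=-10, clip(-9,-10,15)=-9 -> [0, 0, -10, -9]
Output sum: -19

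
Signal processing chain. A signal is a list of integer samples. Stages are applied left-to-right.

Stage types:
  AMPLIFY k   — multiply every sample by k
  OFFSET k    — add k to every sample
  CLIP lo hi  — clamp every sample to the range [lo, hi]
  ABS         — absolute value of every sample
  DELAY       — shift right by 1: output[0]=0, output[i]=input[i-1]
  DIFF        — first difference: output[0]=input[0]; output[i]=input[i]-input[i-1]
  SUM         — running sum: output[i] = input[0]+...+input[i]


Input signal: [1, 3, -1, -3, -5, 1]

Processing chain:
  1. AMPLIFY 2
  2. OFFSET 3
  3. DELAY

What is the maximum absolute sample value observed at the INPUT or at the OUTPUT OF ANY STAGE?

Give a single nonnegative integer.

Input: [1, 3, -1, -3, -5, 1] (max |s|=5)
Stage 1 (AMPLIFY 2): 1*2=2, 3*2=6, -1*2=-2, -3*2=-6, -5*2=-10, 1*2=2 -> [2, 6, -2, -6, -10, 2] (max |s|=10)
Stage 2 (OFFSET 3): 2+3=5, 6+3=9, -2+3=1, -6+3=-3, -10+3=-7, 2+3=5 -> [5, 9, 1, -3, -7, 5] (max |s|=9)
Stage 3 (DELAY): [0, 5, 9, 1, -3, -7] = [0, 5, 9, 1, -3, -7] -> [0, 5, 9, 1, -3, -7] (max |s|=9)
Overall max amplitude: 10

Answer: 10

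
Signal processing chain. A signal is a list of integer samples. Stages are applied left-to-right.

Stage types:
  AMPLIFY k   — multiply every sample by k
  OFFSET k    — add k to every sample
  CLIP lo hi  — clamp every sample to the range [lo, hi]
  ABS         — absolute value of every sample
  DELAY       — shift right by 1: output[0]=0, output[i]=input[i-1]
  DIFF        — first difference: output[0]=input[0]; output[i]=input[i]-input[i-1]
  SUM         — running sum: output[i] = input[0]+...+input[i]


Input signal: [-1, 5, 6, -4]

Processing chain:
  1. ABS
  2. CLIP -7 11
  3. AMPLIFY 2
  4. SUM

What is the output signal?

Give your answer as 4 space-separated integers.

Answer: 2 12 24 32

Derivation:
Input: [-1, 5, 6, -4]
Stage 1 (ABS): |-1|=1, |5|=5, |6|=6, |-4|=4 -> [1, 5, 6, 4]
Stage 2 (CLIP -7 11): clip(1,-7,11)=1, clip(5,-7,11)=5, clip(6,-7,11)=6, clip(4,-7,11)=4 -> [1, 5, 6, 4]
Stage 3 (AMPLIFY 2): 1*2=2, 5*2=10, 6*2=12, 4*2=8 -> [2, 10, 12, 8]
Stage 4 (SUM): sum[0..0]=2, sum[0..1]=12, sum[0..2]=24, sum[0..3]=32 -> [2, 12, 24, 32]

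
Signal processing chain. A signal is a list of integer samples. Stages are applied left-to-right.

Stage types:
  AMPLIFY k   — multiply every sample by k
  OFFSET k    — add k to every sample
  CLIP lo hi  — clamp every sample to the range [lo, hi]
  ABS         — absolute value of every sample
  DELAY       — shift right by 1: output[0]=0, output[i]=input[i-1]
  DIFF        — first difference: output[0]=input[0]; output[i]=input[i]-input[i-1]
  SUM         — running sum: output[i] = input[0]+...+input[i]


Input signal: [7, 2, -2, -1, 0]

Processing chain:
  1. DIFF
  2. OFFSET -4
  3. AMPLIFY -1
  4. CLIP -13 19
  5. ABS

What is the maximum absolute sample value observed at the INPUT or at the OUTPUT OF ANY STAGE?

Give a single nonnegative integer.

Input: [7, 2, -2, -1, 0] (max |s|=7)
Stage 1 (DIFF): s[0]=7, 2-7=-5, -2-2=-4, -1--2=1, 0--1=1 -> [7, -5, -4, 1, 1] (max |s|=7)
Stage 2 (OFFSET -4): 7+-4=3, -5+-4=-9, -4+-4=-8, 1+-4=-3, 1+-4=-3 -> [3, -9, -8, -3, -3] (max |s|=9)
Stage 3 (AMPLIFY -1): 3*-1=-3, -9*-1=9, -8*-1=8, -3*-1=3, -3*-1=3 -> [-3, 9, 8, 3, 3] (max |s|=9)
Stage 4 (CLIP -13 19): clip(-3,-13,19)=-3, clip(9,-13,19)=9, clip(8,-13,19)=8, clip(3,-13,19)=3, clip(3,-13,19)=3 -> [-3, 9, 8, 3, 3] (max |s|=9)
Stage 5 (ABS): |-3|=3, |9|=9, |8|=8, |3|=3, |3|=3 -> [3, 9, 8, 3, 3] (max |s|=9)
Overall max amplitude: 9

Answer: 9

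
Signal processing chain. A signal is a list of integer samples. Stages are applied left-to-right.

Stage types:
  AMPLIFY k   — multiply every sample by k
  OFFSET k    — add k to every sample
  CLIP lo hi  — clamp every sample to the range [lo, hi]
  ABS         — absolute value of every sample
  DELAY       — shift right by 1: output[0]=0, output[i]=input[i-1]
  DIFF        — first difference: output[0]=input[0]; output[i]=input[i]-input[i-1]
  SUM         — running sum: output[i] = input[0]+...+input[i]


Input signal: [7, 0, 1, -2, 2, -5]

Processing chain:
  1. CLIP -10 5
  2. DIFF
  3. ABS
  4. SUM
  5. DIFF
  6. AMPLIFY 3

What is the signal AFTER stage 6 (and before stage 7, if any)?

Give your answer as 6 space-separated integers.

Answer: 15 15 3 9 12 21

Derivation:
Input: [7, 0, 1, -2, 2, -5]
Stage 1 (CLIP -10 5): clip(7,-10,5)=5, clip(0,-10,5)=0, clip(1,-10,5)=1, clip(-2,-10,5)=-2, clip(2,-10,5)=2, clip(-5,-10,5)=-5 -> [5, 0, 1, -2, 2, -5]
Stage 2 (DIFF): s[0]=5, 0-5=-5, 1-0=1, -2-1=-3, 2--2=4, -5-2=-7 -> [5, -5, 1, -3, 4, -7]
Stage 3 (ABS): |5|=5, |-5|=5, |1|=1, |-3|=3, |4|=4, |-7|=7 -> [5, 5, 1, 3, 4, 7]
Stage 4 (SUM): sum[0..0]=5, sum[0..1]=10, sum[0..2]=11, sum[0..3]=14, sum[0..4]=18, sum[0..5]=25 -> [5, 10, 11, 14, 18, 25]
Stage 5 (DIFF): s[0]=5, 10-5=5, 11-10=1, 14-11=3, 18-14=4, 25-18=7 -> [5, 5, 1, 3, 4, 7]
Stage 6 (AMPLIFY 3): 5*3=15, 5*3=15, 1*3=3, 3*3=9, 4*3=12, 7*3=21 -> [15, 15, 3, 9, 12, 21]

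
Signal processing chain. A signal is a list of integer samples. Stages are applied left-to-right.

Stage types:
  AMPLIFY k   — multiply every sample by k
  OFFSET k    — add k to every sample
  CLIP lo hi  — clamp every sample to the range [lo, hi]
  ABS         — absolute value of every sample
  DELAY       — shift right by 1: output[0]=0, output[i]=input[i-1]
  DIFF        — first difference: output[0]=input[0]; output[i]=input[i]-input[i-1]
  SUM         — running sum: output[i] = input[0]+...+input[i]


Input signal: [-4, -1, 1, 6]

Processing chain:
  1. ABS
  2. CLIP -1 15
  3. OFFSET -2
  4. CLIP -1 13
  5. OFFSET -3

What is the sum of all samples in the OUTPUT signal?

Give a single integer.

Input: [-4, -1, 1, 6]
Stage 1 (ABS): |-4|=4, |-1|=1, |1|=1, |6|=6 -> [4, 1, 1, 6]
Stage 2 (CLIP -1 15): clip(4,-1,15)=4, clip(1,-1,15)=1, clip(1,-1,15)=1, clip(6,-1,15)=6 -> [4, 1, 1, 6]
Stage 3 (OFFSET -2): 4+-2=2, 1+-2=-1, 1+-2=-1, 6+-2=4 -> [2, -1, -1, 4]
Stage 4 (CLIP -1 13): clip(2,-1,13)=2, clip(-1,-1,13)=-1, clip(-1,-1,13)=-1, clip(4,-1,13)=4 -> [2, -1, -1, 4]
Stage 5 (OFFSET -3): 2+-3=-1, -1+-3=-4, -1+-3=-4, 4+-3=1 -> [-1, -4, -4, 1]
Output sum: -8

Answer: -8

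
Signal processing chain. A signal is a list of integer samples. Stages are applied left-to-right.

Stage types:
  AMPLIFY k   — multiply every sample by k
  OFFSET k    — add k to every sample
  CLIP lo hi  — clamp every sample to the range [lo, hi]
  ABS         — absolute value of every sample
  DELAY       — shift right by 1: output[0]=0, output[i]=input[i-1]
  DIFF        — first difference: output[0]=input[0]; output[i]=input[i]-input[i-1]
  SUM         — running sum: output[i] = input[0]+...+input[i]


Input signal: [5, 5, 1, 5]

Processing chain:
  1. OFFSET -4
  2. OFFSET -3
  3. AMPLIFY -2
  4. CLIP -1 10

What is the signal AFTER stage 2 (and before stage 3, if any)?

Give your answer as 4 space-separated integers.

Input: [5, 5, 1, 5]
Stage 1 (OFFSET -4): 5+-4=1, 5+-4=1, 1+-4=-3, 5+-4=1 -> [1, 1, -3, 1]
Stage 2 (OFFSET -3): 1+-3=-2, 1+-3=-2, -3+-3=-6, 1+-3=-2 -> [-2, -2, -6, -2]

Answer: -2 -2 -6 -2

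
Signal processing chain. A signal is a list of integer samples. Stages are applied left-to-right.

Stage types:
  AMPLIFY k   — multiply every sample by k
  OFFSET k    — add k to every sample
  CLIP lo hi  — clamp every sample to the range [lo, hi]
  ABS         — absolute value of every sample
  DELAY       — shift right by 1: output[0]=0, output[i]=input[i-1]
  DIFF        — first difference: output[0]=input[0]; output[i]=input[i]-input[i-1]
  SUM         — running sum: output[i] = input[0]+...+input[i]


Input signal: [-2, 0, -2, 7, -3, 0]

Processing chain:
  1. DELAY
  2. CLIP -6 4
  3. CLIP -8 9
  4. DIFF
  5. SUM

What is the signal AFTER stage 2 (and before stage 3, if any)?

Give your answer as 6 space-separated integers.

Input: [-2, 0, -2, 7, -3, 0]
Stage 1 (DELAY): [0, -2, 0, -2, 7, -3] = [0, -2, 0, -2, 7, -3] -> [0, -2, 0, -2, 7, -3]
Stage 2 (CLIP -6 4): clip(0,-6,4)=0, clip(-2,-6,4)=-2, clip(0,-6,4)=0, clip(-2,-6,4)=-2, clip(7,-6,4)=4, clip(-3,-6,4)=-3 -> [0, -2, 0, -2, 4, -3]

Answer: 0 -2 0 -2 4 -3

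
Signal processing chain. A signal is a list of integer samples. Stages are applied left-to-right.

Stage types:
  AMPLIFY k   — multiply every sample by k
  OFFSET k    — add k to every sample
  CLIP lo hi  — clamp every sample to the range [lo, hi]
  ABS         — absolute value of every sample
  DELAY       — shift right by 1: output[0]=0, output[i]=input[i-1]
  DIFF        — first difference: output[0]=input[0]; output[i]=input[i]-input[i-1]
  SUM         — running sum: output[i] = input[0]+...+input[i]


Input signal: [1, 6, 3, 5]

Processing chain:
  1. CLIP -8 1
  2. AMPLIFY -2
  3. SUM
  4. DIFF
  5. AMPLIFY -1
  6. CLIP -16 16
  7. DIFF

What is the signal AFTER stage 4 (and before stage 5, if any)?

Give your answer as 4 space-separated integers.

Input: [1, 6, 3, 5]
Stage 1 (CLIP -8 1): clip(1,-8,1)=1, clip(6,-8,1)=1, clip(3,-8,1)=1, clip(5,-8,1)=1 -> [1, 1, 1, 1]
Stage 2 (AMPLIFY -2): 1*-2=-2, 1*-2=-2, 1*-2=-2, 1*-2=-2 -> [-2, -2, -2, -2]
Stage 3 (SUM): sum[0..0]=-2, sum[0..1]=-4, sum[0..2]=-6, sum[0..3]=-8 -> [-2, -4, -6, -8]
Stage 4 (DIFF): s[0]=-2, -4--2=-2, -6--4=-2, -8--6=-2 -> [-2, -2, -2, -2]

Answer: -2 -2 -2 -2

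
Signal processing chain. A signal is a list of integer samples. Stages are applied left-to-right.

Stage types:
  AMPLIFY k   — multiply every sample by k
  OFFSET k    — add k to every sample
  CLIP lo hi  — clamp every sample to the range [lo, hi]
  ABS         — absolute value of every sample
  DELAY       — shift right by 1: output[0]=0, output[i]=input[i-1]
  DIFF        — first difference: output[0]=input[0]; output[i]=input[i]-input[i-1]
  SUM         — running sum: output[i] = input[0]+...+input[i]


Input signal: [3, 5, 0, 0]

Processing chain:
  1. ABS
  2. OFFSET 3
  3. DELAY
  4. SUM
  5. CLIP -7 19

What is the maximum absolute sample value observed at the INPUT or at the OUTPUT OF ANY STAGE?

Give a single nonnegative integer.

Answer: 17

Derivation:
Input: [3, 5, 0, 0] (max |s|=5)
Stage 1 (ABS): |3|=3, |5|=5, |0|=0, |0|=0 -> [3, 5, 0, 0] (max |s|=5)
Stage 2 (OFFSET 3): 3+3=6, 5+3=8, 0+3=3, 0+3=3 -> [6, 8, 3, 3] (max |s|=8)
Stage 3 (DELAY): [0, 6, 8, 3] = [0, 6, 8, 3] -> [0, 6, 8, 3] (max |s|=8)
Stage 4 (SUM): sum[0..0]=0, sum[0..1]=6, sum[0..2]=14, sum[0..3]=17 -> [0, 6, 14, 17] (max |s|=17)
Stage 5 (CLIP -7 19): clip(0,-7,19)=0, clip(6,-7,19)=6, clip(14,-7,19)=14, clip(17,-7,19)=17 -> [0, 6, 14, 17] (max |s|=17)
Overall max amplitude: 17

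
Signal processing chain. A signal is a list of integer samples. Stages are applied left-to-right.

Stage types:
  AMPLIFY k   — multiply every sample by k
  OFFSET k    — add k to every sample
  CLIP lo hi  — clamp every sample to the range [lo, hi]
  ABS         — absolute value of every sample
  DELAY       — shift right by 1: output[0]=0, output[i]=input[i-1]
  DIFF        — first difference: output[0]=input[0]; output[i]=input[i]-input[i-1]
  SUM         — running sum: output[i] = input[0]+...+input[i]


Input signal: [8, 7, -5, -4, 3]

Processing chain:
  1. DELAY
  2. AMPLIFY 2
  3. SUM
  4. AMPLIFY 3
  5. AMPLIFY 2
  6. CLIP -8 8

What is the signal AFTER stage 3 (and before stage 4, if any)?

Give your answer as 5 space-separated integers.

Answer: 0 16 30 20 12

Derivation:
Input: [8, 7, -5, -4, 3]
Stage 1 (DELAY): [0, 8, 7, -5, -4] = [0, 8, 7, -5, -4] -> [0, 8, 7, -5, -4]
Stage 2 (AMPLIFY 2): 0*2=0, 8*2=16, 7*2=14, -5*2=-10, -4*2=-8 -> [0, 16, 14, -10, -8]
Stage 3 (SUM): sum[0..0]=0, sum[0..1]=16, sum[0..2]=30, sum[0..3]=20, sum[0..4]=12 -> [0, 16, 30, 20, 12]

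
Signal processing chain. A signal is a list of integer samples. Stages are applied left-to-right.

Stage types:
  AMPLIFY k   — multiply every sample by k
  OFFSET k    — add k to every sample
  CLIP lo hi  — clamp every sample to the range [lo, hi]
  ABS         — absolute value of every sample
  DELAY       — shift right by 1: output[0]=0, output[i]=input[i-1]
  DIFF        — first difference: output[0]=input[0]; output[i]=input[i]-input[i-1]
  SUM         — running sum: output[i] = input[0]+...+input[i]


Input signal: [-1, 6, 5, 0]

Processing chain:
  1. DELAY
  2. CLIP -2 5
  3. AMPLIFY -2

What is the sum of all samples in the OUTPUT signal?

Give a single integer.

Answer: -18

Derivation:
Input: [-1, 6, 5, 0]
Stage 1 (DELAY): [0, -1, 6, 5] = [0, -1, 6, 5] -> [0, -1, 6, 5]
Stage 2 (CLIP -2 5): clip(0,-2,5)=0, clip(-1,-2,5)=-1, clip(6,-2,5)=5, clip(5,-2,5)=5 -> [0, -1, 5, 5]
Stage 3 (AMPLIFY -2): 0*-2=0, -1*-2=2, 5*-2=-10, 5*-2=-10 -> [0, 2, -10, -10]
Output sum: -18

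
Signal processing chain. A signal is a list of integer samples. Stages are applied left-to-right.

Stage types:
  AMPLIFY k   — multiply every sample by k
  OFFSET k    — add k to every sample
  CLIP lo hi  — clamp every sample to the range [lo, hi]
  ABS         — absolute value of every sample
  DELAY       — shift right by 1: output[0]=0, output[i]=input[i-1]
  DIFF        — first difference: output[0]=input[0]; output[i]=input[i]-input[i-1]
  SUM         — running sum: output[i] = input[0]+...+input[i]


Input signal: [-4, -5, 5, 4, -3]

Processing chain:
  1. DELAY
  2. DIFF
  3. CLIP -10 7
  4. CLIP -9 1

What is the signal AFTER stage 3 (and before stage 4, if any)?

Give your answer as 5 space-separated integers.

Input: [-4, -5, 5, 4, -3]
Stage 1 (DELAY): [0, -4, -5, 5, 4] = [0, -4, -5, 5, 4] -> [0, -4, -5, 5, 4]
Stage 2 (DIFF): s[0]=0, -4-0=-4, -5--4=-1, 5--5=10, 4-5=-1 -> [0, -4, -1, 10, -1]
Stage 3 (CLIP -10 7): clip(0,-10,7)=0, clip(-4,-10,7)=-4, clip(-1,-10,7)=-1, clip(10,-10,7)=7, clip(-1,-10,7)=-1 -> [0, -4, -1, 7, -1]

Answer: 0 -4 -1 7 -1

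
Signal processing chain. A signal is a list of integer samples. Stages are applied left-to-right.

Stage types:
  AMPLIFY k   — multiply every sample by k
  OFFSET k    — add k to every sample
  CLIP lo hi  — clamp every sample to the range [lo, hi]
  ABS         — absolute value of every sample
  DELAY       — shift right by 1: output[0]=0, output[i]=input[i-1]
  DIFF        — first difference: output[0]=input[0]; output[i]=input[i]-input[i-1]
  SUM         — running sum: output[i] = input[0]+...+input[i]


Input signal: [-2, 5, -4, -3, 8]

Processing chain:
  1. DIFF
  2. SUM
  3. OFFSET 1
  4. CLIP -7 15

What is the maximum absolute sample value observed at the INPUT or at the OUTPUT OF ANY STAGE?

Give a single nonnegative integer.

Input: [-2, 5, -4, -3, 8] (max |s|=8)
Stage 1 (DIFF): s[0]=-2, 5--2=7, -4-5=-9, -3--4=1, 8--3=11 -> [-2, 7, -9, 1, 11] (max |s|=11)
Stage 2 (SUM): sum[0..0]=-2, sum[0..1]=5, sum[0..2]=-4, sum[0..3]=-3, sum[0..4]=8 -> [-2, 5, -4, -3, 8] (max |s|=8)
Stage 3 (OFFSET 1): -2+1=-1, 5+1=6, -4+1=-3, -3+1=-2, 8+1=9 -> [-1, 6, -3, -2, 9] (max |s|=9)
Stage 4 (CLIP -7 15): clip(-1,-7,15)=-1, clip(6,-7,15)=6, clip(-3,-7,15)=-3, clip(-2,-7,15)=-2, clip(9,-7,15)=9 -> [-1, 6, -3, -2, 9] (max |s|=9)
Overall max amplitude: 11

Answer: 11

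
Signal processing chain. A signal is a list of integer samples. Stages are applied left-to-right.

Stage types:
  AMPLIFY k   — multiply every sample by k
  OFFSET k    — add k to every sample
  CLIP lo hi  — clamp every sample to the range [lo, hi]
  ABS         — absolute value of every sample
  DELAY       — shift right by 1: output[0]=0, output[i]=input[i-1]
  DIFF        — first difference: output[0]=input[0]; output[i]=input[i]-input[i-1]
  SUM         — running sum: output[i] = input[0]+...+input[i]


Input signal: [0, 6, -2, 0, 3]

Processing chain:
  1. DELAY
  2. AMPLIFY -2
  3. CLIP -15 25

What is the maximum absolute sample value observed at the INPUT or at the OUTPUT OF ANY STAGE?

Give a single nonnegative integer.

Answer: 12

Derivation:
Input: [0, 6, -2, 0, 3] (max |s|=6)
Stage 1 (DELAY): [0, 0, 6, -2, 0] = [0, 0, 6, -2, 0] -> [0, 0, 6, -2, 0] (max |s|=6)
Stage 2 (AMPLIFY -2): 0*-2=0, 0*-2=0, 6*-2=-12, -2*-2=4, 0*-2=0 -> [0, 0, -12, 4, 0] (max |s|=12)
Stage 3 (CLIP -15 25): clip(0,-15,25)=0, clip(0,-15,25)=0, clip(-12,-15,25)=-12, clip(4,-15,25)=4, clip(0,-15,25)=0 -> [0, 0, -12, 4, 0] (max |s|=12)
Overall max amplitude: 12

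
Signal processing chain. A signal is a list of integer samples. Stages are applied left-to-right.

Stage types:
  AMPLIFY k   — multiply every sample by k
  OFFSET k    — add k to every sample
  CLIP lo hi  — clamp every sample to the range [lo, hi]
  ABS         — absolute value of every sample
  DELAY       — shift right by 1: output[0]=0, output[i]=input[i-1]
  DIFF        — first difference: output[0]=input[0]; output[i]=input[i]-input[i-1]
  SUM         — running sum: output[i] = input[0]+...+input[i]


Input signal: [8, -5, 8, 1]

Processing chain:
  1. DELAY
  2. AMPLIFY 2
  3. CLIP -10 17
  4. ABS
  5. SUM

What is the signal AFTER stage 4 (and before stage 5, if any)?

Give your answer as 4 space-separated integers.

Input: [8, -5, 8, 1]
Stage 1 (DELAY): [0, 8, -5, 8] = [0, 8, -5, 8] -> [0, 8, -5, 8]
Stage 2 (AMPLIFY 2): 0*2=0, 8*2=16, -5*2=-10, 8*2=16 -> [0, 16, -10, 16]
Stage 3 (CLIP -10 17): clip(0,-10,17)=0, clip(16,-10,17)=16, clip(-10,-10,17)=-10, clip(16,-10,17)=16 -> [0, 16, -10, 16]
Stage 4 (ABS): |0|=0, |16|=16, |-10|=10, |16|=16 -> [0, 16, 10, 16]

Answer: 0 16 10 16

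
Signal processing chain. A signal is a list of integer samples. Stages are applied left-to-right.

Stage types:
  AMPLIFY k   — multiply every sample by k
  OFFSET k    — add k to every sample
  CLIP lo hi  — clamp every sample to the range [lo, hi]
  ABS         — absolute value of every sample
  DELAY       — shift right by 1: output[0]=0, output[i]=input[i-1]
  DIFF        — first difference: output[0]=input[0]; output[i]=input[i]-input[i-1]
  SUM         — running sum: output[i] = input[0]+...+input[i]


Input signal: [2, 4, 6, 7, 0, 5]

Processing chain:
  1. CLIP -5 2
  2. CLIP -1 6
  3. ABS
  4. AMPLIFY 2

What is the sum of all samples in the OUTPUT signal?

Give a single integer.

Input: [2, 4, 6, 7, 0, 5]
Stage 1 (CLIP -5 2): clip(2,-5,2)=2, clip(4,-5,2)=2, clip(6,-5,2)=2, clip(7,-5,2)=2, clip(0,-5,2)=0, clip(5,-5,2)=2 -> [2, 2, 2, 2, 0, 2]
Stage 2 (CLIP -1 6): clip(2,-1,6)=2, clip(2,-1,6)=2, clip(2,-1,6)=2, clip(2,-1,6)=2, clip(0,-1,6)=0, clip(2,-1,6)=2 -> [2, 2, 2, 2, 0, 2]
Stage 3 (ABS): |2|=2, |2|=2, |2|=2, |2|=2, |0|=0, |2|=2 -> [2, 2, 2, 2, 0, 2]
Stage 4 (AMPLIFY 2): 2*2=4, 2*2=4, 2*2=4, 2*2=4, 0*2=0, 2*2=4 -> [4, 4, 4, 4, 0, 4]
Output sum: 20

Answer: 20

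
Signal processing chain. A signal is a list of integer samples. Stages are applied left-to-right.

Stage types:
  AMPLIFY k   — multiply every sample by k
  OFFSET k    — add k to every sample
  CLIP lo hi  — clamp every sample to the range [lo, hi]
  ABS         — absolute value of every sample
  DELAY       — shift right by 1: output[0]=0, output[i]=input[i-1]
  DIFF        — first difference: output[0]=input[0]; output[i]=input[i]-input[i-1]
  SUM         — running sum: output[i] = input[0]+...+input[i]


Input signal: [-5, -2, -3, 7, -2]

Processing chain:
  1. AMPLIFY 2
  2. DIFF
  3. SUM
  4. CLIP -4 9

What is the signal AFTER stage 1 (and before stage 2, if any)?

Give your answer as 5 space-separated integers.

Answer: -10 -4 -6 14 -4

Derivation:
Input: [-5, -2, -3, 7, -2]
Stage 1 (AMPLIFY 2): -5*2=-10, -2*2=-4, -3*2=-6, 7*2=14, -2*2=-4 -> [-10, -4, -6, 14, -4]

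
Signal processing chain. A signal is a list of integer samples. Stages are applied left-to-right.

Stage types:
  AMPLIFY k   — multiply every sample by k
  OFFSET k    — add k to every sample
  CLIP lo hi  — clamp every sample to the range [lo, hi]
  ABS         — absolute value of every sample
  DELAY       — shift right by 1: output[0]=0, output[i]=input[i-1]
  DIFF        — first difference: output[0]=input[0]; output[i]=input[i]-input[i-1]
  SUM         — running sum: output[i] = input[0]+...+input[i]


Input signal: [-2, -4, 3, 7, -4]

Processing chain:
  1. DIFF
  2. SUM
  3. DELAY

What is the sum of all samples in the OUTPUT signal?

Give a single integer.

Input: [-2, -4, 3, 7, -4]
Stage 1 (DIFF): s[0]=-2, -4--2=-2, 3--4=7, 7-3=4, -4-7=-11 -> [-2, -2, 7, 4, -11]
Stage 2 (SUM): sum[0..0]=-2, sum[0..1]=-4, sum[0..2]=3, sum[0..3]=7, sum[0..4]=-4 -> [-2, -4, 3, 7, -4]
Stage 3 (DELAY): [0, -2, -4, 3, 7] = [0, -2, -4, 3, 7] -> [0, -2, -4, 3, 7]
Output sum: 4

Answer: 4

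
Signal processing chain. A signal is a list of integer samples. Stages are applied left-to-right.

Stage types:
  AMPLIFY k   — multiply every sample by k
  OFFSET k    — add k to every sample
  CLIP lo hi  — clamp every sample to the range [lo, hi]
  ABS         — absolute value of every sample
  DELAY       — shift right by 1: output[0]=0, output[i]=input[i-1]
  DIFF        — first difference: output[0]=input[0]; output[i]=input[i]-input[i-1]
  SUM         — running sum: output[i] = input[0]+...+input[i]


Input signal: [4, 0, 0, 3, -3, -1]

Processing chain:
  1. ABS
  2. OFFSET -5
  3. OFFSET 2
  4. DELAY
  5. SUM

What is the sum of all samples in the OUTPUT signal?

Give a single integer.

Input: [4, 0, 0, 3, -3, -1]
Stage 1 (ABS): |4|=4, |0|=0, |0|=0, |3|=3, |-3|=3, |-1|=1 -> [4, 0, 0, 3, 3, 1]
Stage 2 (OFFSET -5): 4+-5=-1, 0+-5=-5, 0+-5=-5, 3+-5=-2, 3+-5=-2, 1+-5=-4 -> [-1, -5, -5, -2, -2, -4]
Stage 3 (OFFSET 2): -1+2=1, -5+2=-3, -5+2=-3, -2+2=0, -2+2=0, -4+2=-2 -> [1, -3, -3, 0, 0, -2]
Stage 4 (DELAY): [0, 1, -3, -3, 0, 0] = [0, 1, -3, -3, 0, 0] -> [0, 1, -3, -3, 0, 0]
Stage 5 (SUM): sum[0..0]=0, sum[0..1]=1, sum[0..2]=-2, sum[0..3]=-5, sum[0..4]=-5, sum[0..5]=-5 -> [0, 1, -2, -5, -5, -5]
Output sum: -16

Answer: -16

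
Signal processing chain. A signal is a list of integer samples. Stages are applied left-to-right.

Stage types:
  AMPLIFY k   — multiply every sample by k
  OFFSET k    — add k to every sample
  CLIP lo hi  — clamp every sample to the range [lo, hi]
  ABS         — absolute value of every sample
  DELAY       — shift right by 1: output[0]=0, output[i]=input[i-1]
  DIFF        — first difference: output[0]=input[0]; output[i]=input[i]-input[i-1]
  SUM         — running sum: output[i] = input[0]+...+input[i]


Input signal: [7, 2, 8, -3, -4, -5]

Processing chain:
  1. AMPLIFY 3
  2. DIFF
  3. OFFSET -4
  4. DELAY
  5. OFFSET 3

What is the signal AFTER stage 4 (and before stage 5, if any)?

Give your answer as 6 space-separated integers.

Answer: 0 17 -19 14 -37 -7

Derivation:
Input: [7, 2, 8, -3, -4, -5]
Stage 1 (AMPLIFY 3): 7*3=21, 2*3=6, 8*3=24, -3*3=-9, -4*3=-12, -5*3=-15 -> [21, 6, 24, -9, -12, -15]
Stage 2 (DIFF): s[0]=21, 6-21=-15, 24-6=18, -9-24=-33, -12--9=-3, -15--12=-3 -> [21, -15, 18, -33, -3, -3]
Stage 3 (OFFSET -4): 21+-4=17, -15+-4=-19, 18+-4=14, -33+-4=-37, -3+-4=-7, -3+-4=-7 -> [17, -19, 14, -37, -7, -7]
Stage 4 (DELAY): [0, 17, -19, 14, -37, -7] = [0, 17, -19, 14, -37, -7] -> [0, 17, -19, 14, -37, -7]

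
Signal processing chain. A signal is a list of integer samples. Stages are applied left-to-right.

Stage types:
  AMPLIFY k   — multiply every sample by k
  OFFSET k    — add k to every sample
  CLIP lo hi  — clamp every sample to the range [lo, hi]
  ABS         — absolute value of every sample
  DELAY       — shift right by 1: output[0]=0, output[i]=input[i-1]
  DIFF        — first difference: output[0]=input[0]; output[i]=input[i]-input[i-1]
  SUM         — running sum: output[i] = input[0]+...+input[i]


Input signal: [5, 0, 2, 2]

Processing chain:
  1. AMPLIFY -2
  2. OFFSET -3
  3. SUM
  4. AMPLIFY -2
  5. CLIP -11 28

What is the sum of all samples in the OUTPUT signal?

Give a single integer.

Answer: 110

Derivation:
Input: [5, 0, 2, 2]
Stage 1 (AMPLIFY -2): 5*-2=-10, 0*-2=0, 2*-2=-4, 2*-2=-4 -> [-10, 0, -4, -4]
Stage 2 (OFFSET -3): -10+-3=-13, 0+-3=-3, -4+-3=-7, -4+-3=-7 -> [-13, -3, -7, -7]
Stage 3 (SUM): sum[0..0]=-13, sum[0..1]=-16, sum[0..2]=-23, sum[0..3]=-30 -> [-13, -16, -23, -30]
Stage 4 (AMPLIFY -2): -13*-2=26, -16*-2=32, -23*-2=46, -30*-2=60 -> [26, 32, 46, 60]
Stage 5 (CLIP -11 28): clip(26,-11,28)=26, clip(32,-11,28)=28, clip(46,-11,28)=28, clip(60,-11,28)=28 -> [26, 28, 28, 28]
Output sum: 110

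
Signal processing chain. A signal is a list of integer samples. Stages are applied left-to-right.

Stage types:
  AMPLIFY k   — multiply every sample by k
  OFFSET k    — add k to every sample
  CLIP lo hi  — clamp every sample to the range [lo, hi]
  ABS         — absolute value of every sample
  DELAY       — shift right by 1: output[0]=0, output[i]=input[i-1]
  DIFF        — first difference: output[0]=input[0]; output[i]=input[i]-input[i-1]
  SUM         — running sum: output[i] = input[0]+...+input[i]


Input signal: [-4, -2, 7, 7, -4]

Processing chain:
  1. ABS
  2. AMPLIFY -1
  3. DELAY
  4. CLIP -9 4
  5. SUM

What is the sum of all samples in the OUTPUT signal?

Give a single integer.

Input: [-4, -2, 7, 7, -4]
Stage 1 (ABS): |-4|=4, |-2|=2, |7|=7, |7|=7, |-4|=4 -> [4, 2, 7, 7, 4]
Stage 2 (AMPLIFY -1): 4*-1=-4, 2*-1=-2, 7*-1=-7, 7*-1=-7, 4*-1=-4 -> [-4, -2, -7, -7, -4]
Stage 3 (DELAY): [0, -4, -2, -7, -7] = [0, -4, -2, -7, -7] -> [0, -4, -2, -7, -7]
Stage 4 (CLIP -9 4): clip(0,-9,4)=0, clip(-4,-9,4)=-4, clip(-2,-9,4)=-2, clip(-7,-9,4)=-7, clip(-7,-9,4)=-7 -> [0, -4, -2, -7, -7]
Stage 5 (SUM): sum[0..0]=0, sum[0..1]=-4, sum[0..2]=-6, sum[0..3]=-13, sum[0..4]=-20 -> [0, -4, -6, -13, -20]
Output sum: -43

Answer: -43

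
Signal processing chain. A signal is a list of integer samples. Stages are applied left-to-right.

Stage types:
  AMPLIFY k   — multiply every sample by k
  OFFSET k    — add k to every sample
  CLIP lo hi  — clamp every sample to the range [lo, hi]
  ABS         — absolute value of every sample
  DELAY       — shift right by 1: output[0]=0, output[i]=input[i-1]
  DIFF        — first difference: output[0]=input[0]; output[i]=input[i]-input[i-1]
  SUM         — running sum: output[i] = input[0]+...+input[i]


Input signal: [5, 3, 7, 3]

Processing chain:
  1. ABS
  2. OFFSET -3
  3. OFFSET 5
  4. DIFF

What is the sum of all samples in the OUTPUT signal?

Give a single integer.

Answer: 5

Derivation:
Input: [5, 3, 7, 3]
Stage 1 (ABS): |5|=5, |3|=3, |7|=7, |3|=3 -> [5, 3, 7, 3]
Stage 2 (OFFSET -3): 5+-3=2, 3+-3=0, 7+-3=4, 3+-3=0 -> [2, 0, 4, 0]
Stage 3 (OFFSET 5): 2+5=7, 0+5=5, 4+5=9, 0+5=5 -> [7, 5, 9, 5]
Stage 4 (DIFF): s[0]=7, 5-7=-2, 9-5=4, 5-9=-4 -> [7, -2, 4, -4]
Output sum: 5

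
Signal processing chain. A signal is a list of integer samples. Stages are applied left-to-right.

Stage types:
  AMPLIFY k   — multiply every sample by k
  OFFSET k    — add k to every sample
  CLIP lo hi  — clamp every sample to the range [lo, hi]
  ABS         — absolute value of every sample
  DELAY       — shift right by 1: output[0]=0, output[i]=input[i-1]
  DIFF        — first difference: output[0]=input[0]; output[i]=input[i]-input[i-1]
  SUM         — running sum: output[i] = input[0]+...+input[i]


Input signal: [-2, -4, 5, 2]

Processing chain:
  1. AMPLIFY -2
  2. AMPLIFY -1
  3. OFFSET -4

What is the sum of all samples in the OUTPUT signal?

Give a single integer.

Answer: -14

Derivation:
Input: [-2, -4, 5, 2]
Stage 1 (AMPLIFY -2): -2*-2=4, -4*-2=8, 5*-2=-10, 2*-2=-4 -> [4, 8, -10, -4]
Stage 2 (AMPLIFY -1): 4*-1=-4, 8*-1=-8, -10*-1=10, -4*-1=4 -> [-4, -8, 10, 4]
Stage 3 (OFFSET -4): -4+-4=-8, -8+-4=-12, 10+-4=6, 4+-4=0 -> [-8, -12, 6, 0]
Output sum: -14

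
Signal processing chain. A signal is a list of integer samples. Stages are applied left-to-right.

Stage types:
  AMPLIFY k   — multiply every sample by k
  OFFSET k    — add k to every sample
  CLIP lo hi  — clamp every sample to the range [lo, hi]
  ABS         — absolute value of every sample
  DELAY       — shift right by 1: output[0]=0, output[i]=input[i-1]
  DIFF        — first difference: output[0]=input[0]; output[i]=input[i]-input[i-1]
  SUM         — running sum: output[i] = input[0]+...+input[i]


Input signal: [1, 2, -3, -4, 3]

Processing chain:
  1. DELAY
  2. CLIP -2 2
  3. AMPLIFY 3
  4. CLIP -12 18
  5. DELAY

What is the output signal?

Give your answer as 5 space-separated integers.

Input: [1, 2, -3, -4, 3]
Stage 1 (DELAY): [0, 1, 2, -3, -4] = [0, 1, 2, -3, -4] -> [0, 1, 2, -3, -4]
Stage 2 (CLIP -2 2): clip(0,-2,2)=0, clip(1,-2,2)=1, clip(2,-2,2)=2, clip(-3,-2,2)=-2, clip(-4,-2,2)=-2 -> [0, 1, 2, -2, -2]
Stage 3 (AMPLIFY 3): 0*3=0, 1*3=3, 2*3=6, -2*3=-6, -2*3=-6 -> [0, 3, 6, -6, -6]
Stage 4 (CLIP -12 18): clip(0,-12,18)=0, clip(3,-12,18)=3, clip(6,-12,18)=6, clip(-6,-12,18)=-6, clip(-6,-12,18)=-6 -> [0, 3, 6, -6, -6]
Stage 5 (DELAY): [0, 0, 3, 6, -6] = [0, 0, 3, 6, -6] -> [0, 0, 3, 6, -6]

Answer: 0 0 3 6 -6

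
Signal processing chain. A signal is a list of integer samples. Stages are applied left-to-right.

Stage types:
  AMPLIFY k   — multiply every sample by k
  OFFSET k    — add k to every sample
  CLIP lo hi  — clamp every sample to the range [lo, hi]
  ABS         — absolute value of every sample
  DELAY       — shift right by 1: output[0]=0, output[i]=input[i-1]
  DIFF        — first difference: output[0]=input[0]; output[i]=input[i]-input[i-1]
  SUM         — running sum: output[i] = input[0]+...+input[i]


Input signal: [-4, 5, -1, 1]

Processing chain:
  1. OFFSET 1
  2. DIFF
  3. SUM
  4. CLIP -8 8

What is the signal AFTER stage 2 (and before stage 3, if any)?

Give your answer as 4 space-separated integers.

Input: [-4, 5, -1, 1]
Stage 1 (OFFSET 1): -4+1=-3, 5+1=6, -1+1=0, 1+1=2 -> [-3, 6, 0, 2]
Stage 2 (DIFF): s[0]=-3, 6--3=9, 0-6=-6, 2-0=2 -> [-3, 9, -6, 2]

Answer: -3 9 -6 2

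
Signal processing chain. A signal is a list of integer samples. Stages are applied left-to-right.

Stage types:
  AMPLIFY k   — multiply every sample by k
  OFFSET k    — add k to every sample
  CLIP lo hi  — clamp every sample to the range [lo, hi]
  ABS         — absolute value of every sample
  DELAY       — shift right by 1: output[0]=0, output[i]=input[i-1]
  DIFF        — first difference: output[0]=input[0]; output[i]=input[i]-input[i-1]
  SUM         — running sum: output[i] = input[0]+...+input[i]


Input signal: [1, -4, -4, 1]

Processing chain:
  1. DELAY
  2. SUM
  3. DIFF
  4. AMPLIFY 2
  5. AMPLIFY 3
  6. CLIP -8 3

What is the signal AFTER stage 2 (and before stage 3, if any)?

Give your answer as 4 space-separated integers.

Input: [1, -4, -4, 1]
Stage 1 (DELAY): [0, 1, -4, -4] = [0, 1, -4, -4] -> [0, 1, -4, -4]
Stage 2 (SUM): sum[0..0]=0, sum[0..1]=1, sum[0..2]=-3, sum[0..3]=-7 -> [0, 1, -3, -7]

Answer: 0 1 -3 -7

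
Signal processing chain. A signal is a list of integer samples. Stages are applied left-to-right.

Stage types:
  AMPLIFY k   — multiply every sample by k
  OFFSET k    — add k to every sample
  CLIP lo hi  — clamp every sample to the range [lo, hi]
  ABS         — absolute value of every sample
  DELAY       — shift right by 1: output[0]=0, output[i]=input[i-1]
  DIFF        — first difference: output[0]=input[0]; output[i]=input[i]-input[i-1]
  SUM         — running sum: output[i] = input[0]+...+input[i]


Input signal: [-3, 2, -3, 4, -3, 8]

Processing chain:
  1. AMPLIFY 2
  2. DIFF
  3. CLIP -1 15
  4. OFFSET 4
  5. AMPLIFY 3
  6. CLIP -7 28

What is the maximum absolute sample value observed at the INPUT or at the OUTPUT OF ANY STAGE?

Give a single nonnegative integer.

Answer: 57

Derivation:
Input: [-3, 2, -3, 4, -3, 8] (max |s|=8)
Stage 1 (AMPLIFY 2): -3*2=-6, 2*2=4, -3*2=-6, 4*2=8, -3*2=-6, 8*2=16 -> [-6, 4, -6, 8, -6, 16] (max |s|=16)
Stage 2 (DIFF): s[0]=-6, 4--6=10, -6-4=-10, 8--6=14, -6-8=-14, 16--6=22 -> [-6, 10, -10, 14, -14, 22] (max |s|=22)
Stage 3 (CLIP -1 15): clip(-6,-1,15)=-1, clip(10,-1,15)=10, clip(-10,-1,15)=-1, clip(14,-1,15)=14, clip(-14,-1,15)=-1, clip(22,-1,15)=15 -> [-1, 10, -1, 14, -1, 15] (max |s|=15)
Stage 4 (OFFSET 4): -1+4=3, 10+4=14, -1+4=3, 14+4=18, -1+4=3, 15+4=19 -> [3, 14, 3, 18, 3, 19] (max |s|=19)
Stage 5 (AMPLIFY 3): 3*3=9, 14*3=42, 3*3=9, 18*3=54, 3*3=9, 19*3=57 -> [9, 42, 9, 54, 9, 57] (max |s|=57)
Stage 6 (CLIP -7 28): clip(9,-7,28)=9, clip(42,-7,28)=28, clip(9,-7,28)=9, clip(54,-7,28)=28, clip(9,-7,28)=9, clip(57,-7,28)=28 -> [9, 28, 9, 28, 9, 28] (max |s|=28)
Overall max amplitude: 57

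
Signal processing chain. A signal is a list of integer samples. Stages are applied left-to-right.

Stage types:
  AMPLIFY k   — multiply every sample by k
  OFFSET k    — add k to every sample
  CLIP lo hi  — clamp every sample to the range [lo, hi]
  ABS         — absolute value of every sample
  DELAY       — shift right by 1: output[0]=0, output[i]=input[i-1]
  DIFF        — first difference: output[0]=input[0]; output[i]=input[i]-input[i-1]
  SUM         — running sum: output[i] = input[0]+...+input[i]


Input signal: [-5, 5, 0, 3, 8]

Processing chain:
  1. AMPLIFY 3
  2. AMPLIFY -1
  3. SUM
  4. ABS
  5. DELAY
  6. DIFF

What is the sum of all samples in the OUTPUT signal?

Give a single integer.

Input: [-5, 5, 0, 3, 8]
Stage 1 (AMPLIFY 3): -5*3=-15, 5*3=15, 0*3=0, 3*3=9, 8*3=24 -> [-15, 15, 0, 9, 24]
Stage 2 (AMPLIFY -1): -15*-1=15, 15*-1=-15, 0*-1=0, 9*-1=-9, 24*-1=-24 -> [15, -15, 0, -9, -24]
Stage 3 (SUM): sum[0..0]=15, sum[0..1]=0, sum[0..2]=0, sum[0..3]=-9, sum[0..4]=-33 -> [15, 0, 0, -9, -33]
Stage 4 (ABS): |15|=15, |0|=0, |0|=0, |-9|=9, |-33|=33 -> [15, 0, 0, 9, 33]
Stage 5 (DELAY): [0, 15, 0, 0, 9] = [0, 15, 0, 0, 9] -> [0, 15, 0, 0, 9]
Stage 6 (DIFF): s[0]=0, 15-0=15, 0-15=-15, 0-0=0, 9-0=9 -> [0, 15, -15, 0, 9]
Output sum: 9

Answer: 9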